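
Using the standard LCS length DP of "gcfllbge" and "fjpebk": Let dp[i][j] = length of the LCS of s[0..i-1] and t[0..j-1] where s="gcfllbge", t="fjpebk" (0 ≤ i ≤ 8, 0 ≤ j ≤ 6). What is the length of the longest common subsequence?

2

   ''  f  j  p  e  b  k
''  0  0  0  0  0  0  0
 g  0  0  0  0  0  0  0
 c  0  0  0  0  0  0  0
 f  0  1  1  1  1  1  1
 l  0  1  1  1  1  1  1
 l  0  1  1  1  1  1  1
 b  0  1  1  1  1  2  2
 g  0  1  1  1  1  2  2
 e  0  1  1  1  2  2  2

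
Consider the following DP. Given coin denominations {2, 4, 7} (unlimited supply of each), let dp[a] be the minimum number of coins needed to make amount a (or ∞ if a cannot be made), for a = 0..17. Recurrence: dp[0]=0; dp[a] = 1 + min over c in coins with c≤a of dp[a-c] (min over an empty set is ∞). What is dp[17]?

 a  0  1  2  3  4  5  6  7  8  9 10 11 12 13 14 15 16 17
dp  0  -  1  -  1  -  2  1  2  2  3  2  3  3  2  3  3  4
(- denotes ∞ / unreachable)

4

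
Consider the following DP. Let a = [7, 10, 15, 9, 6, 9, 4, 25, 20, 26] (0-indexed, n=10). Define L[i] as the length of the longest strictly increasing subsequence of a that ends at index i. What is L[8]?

   i    0    1    2    3    4    5    6    7    8    9
a[i]    7   10   15    9    6    9    4   25   20   26
L[i]    1    2    3    2    1    2    1    4    4    5

4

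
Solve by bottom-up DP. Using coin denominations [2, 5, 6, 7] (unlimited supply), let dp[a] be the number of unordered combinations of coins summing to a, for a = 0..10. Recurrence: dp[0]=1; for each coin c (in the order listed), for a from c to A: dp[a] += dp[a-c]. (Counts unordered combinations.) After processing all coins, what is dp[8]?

after  coin     0     1     2     3     4     5     6     7     8     9    10
          2     1     0     1     0     1     0     1     0     1     0     1
          5     1     0     1     0     1     1     1     1     1     1     2
          6     1     0     1     0     1     1     2     1     2     1     3
          7     1     0     1     0     1     1     2     2     2     2     3

2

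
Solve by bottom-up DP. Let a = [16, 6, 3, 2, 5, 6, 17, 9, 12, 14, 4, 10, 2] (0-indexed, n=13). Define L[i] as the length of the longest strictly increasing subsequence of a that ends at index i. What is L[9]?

   i    0    1    2    3    4    5    6    7    8    9   10   11   12
a[i]   16    6    3    2    5    6   17    9   12   14    4   10    2
L[i]    1    1    1    1    2    3    4    4    5    6    2    5    1

6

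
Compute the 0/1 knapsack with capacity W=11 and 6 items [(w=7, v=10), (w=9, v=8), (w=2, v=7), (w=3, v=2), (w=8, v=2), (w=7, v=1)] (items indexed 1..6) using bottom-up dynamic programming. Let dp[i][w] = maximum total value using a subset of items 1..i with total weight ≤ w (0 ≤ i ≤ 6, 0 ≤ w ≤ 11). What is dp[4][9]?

17

i\w   0   1   2   3   4   5   6   7   8   9  10  11
  0   0   0   0   0   0   0   0   0   0   0   0   0
  1   0   0   0   0   0   0   0  10  10  10  10  10
  2   0   0   0   0   0   0   0  10  10  10  10  10
  3   0   0   7   7   7   7   7  10  10  17  17  17
  4   0   0   7   7   7   9   9  10  10  17  17  17
  5   0   0   7   7   7   9   9  10  10  17  17  17
  6   0   0   7   7   7   9   9  10  10  17  17  17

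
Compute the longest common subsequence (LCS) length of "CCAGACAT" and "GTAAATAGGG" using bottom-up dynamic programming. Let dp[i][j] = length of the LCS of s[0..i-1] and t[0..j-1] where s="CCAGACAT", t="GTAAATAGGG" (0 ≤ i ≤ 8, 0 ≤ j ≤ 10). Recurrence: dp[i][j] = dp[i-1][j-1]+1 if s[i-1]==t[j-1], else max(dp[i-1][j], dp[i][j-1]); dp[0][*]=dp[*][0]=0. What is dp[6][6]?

2

   ''  G  T  A  A  A  T  A  G  G  G
''  0  0  0  0  0  0  0  0  0  0  0
 C  0  0  0  0  0  0  0  0  0  0  0
 C  0  0  0  0  0  0  0  0  0  0  0
 A  0  0  0  1  1  1  1  1  1  1  1
 G  0  1  1  1  1  1  1  1  2  2  2
 A  0  1  1  2  2  2  2  2  2  2  2
 C  0  1  1  2  2  2  2  2  2  2  2
 A  0  1  1  2  3  3  3  3  3  3  3
 T  0  1  2  2  3  3  4  4  4  4  4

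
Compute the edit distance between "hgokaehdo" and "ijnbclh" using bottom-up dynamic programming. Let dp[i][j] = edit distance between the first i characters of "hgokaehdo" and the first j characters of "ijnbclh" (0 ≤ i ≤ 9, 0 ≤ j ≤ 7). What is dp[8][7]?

7

   ''  i  j  n  b  c  l  h
''  0  1  2  3  4  5  6  7
 h  1  1  2  3  4  5  6  6
 g  2  2  2  3  4  5  6  7
 o  3  3  3  3  4  5  6  7
 k  4  4  4  4  4  5  6  7
 a  5  5  5  5  5  5  6  7
 e  6  6  6  6  6  6  6  7
 h  7  7  7  7  7  7  7  6
 d  8  8  8  8  8  8  8  7
 o  9  9  9  9  9  9  9  8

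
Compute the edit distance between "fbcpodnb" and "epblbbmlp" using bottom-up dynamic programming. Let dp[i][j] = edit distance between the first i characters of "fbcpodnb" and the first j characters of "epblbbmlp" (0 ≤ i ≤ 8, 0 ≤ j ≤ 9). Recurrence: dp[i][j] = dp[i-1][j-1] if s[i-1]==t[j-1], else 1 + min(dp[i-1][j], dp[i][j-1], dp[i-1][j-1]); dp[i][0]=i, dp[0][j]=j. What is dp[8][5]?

6

   ''  e  p  b  l  b  b  m  l  p
''  0  1  2  3  4  5  6  7  8  9
 f  1  1  2  3  4  5  6  7  8  9
 b  2  2  2  2  3  4  5  6  7  8
 c  3  3  3  3  3  4  5  6  7  8
 p  4  4  3  4  4  4  5  6  7  7
 o  5  5  4  4  5  5  5  6  7  8
 d  6  6  5  5  5  6  6  6  7  8
 n  7  7  6  6  6  6  7  7  7  8
 b  8  8  7  6  7  6  6  7  8  8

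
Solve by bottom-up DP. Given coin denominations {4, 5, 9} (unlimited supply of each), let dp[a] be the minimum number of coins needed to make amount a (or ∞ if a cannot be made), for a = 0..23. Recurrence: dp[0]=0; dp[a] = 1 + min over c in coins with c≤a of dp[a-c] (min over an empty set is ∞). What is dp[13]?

 a  0  1  2  3  4  5  6  7  8  9 10 11 12 13 14 15 16 17 18 19 20 21 22 23
dp  0  -  -  -  1  1  -  -  2  1  2  -  3  2  2  3  4  3  2  3  4  4  3  3
(- denotes ∞ / unreachable)

2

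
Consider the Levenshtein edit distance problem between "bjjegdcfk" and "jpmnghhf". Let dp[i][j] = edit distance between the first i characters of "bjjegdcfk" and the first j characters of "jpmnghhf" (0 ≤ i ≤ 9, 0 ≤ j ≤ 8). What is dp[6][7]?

6

   ''  j  p  m  n  g  h  h  f
''  0  1  2  3  4  5  6  7  8
 b  1  1  2  3  4  5  6  7  8
 j  2  1  2  3  4  5  6  7  8
 j  3  2  2  3  4  5  6  7  8
 e  4  3  3  3  4  5  6  7  8
 g  5  4  4  4  4  4  5  6  7
 d  6  5  5  5  5  5  5  6  7
 c  7  6  6  6  6  6  6  6  7
 f  8  7  7  7  7  7  7  7  6
 k  9  8  8  8  8  8  8  8  7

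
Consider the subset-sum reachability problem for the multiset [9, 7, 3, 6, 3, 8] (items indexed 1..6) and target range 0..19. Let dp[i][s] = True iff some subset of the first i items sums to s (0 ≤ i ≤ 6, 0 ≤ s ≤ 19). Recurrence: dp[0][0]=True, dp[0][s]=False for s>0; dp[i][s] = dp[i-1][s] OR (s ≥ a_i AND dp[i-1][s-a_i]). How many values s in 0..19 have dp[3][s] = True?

i\s   0   1   2   3   4   5   6   7   8   9  10  11  12  13  14  15  16  17  18  19
  0   T   F   F   F   F   F   F   F   F   F   F   F   F   F   F   F   F   F   F   F
  1   T   F   F   F   F   F   F   F   F   T   F   F   F   F   F   F   F   F   F   F
  2   T   F   F   F   F   F   F   T   F   T   F   F   F   F   F   F   T   F   F   F
  3   T   F   F   T   F   F   F   T   F   T   T   F   T   F   F   F   T   F   F   T
  4   T   F   F   T   F   F   T   T   F   T   T   F   T   T   F   T   T   F   T   T
  5   T   F   F   T   F   F   T   T   F   T   T   F   T   T   F   T   T   F   T   T
  6   T   F   F   T   F   F   T   T   T   T   T   T   T   T   T   T   T   T   T   T

8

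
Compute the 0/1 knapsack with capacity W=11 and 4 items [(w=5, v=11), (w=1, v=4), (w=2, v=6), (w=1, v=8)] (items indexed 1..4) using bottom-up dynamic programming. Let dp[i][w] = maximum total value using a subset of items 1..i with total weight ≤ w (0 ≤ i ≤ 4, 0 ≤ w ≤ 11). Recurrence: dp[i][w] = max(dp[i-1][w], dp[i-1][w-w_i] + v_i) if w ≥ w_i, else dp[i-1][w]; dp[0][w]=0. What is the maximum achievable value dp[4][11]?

29

i\w   0   1   2   3   4   5   6   7   8   9  10  11
  0   0   0   0   0   0   0   0   0   0   0   0   0
  1   0   0   0   0   0  11  11  11  11  11  11  11
  2   0   4   4   4   4  11  15  15  15  15  15  15
  3   0   4   6  10  10  11  15  17  21  21  21  21
  4   0   8  12  14  18  18  19  23  25  29  29  29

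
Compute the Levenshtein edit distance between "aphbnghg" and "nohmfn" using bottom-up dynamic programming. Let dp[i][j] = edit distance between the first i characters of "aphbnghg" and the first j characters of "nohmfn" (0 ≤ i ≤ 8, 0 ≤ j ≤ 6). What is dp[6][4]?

   ''  n  o  h  m  f  n
''  0  1  2  3  4  5  6
 a  1  1  2  3  4  5  6
 p  2  2  2  3  4  5  6
 h  3  3  3  2  3  4  5
 b  4  4  4  3  3  4  5
 n  5  4  5  4  4  4  4
 g  6  5  5  5  5  5  5
 h  7  6  6  5  6  6  6
 g  8  7  7  6  6  7  7

5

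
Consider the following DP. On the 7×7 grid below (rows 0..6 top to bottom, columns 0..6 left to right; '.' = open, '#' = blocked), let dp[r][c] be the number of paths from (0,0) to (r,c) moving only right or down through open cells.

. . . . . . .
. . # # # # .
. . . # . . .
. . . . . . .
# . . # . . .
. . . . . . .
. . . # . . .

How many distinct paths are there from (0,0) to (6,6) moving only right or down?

r\c   0   1   2   3   4   5   6
  0   1   1   1   1   1   1   1
  1   1   2   0   0   0   0   1
  2   1   3   3   0   0   0   1
  3   1   4   7   7   7   7   8
  4   0   4  11   0   7  14  22
  5   0   4  15  15  22  36  58
  6   0   4  19   0  22  58 116

116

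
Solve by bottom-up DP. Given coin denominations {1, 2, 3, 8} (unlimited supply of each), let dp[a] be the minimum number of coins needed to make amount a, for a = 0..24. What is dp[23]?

 a  0  1  2  3  4  5  6  7  8  9 10 11 12 13 14 15 16 17 18 19 20 21 22 23 24
dp  0  1  1  1  2  2  2  3  1  2  2  2  3  3  3  4  2  3  3  3  4  4  4  5  3

5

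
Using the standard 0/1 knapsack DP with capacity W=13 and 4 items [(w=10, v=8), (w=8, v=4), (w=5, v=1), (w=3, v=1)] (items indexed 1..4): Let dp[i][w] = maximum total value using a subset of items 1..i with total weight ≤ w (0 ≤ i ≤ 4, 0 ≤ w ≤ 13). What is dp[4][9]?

4

i\w   0   1   2   3   4   5   6   7   8   9  10  11  12  13
  0   0   0   0   0   0   0   0   0   0   0   0   0   0   0
  1   0   0   0   0   0   0   0   0   0   0   8   8   8   8
  2   0   0   0   0   0   0   0   0   4   4   8   8   8   8
  3   0   0   0   0   0   1   1   1   4   4   8   8   8   8
  4   0   0   0   1   1   1   1   1   4   4   8   8   8   9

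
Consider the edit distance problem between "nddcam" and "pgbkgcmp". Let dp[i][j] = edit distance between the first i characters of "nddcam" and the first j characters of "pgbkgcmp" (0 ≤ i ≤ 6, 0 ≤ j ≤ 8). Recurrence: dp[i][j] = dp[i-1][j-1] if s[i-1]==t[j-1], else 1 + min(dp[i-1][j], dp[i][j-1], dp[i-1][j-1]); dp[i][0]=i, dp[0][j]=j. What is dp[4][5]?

5

   ''  p  g  b  k  g  c  m  p
''  0  1  2  3  4  5  6  7  8
 n  1  1  2  3  4  5  6  7  8
 d  2  2  2  3  4  5  6  7  8
 d  3  3  3  3  4  5  6  7  8
 c  4  4  4  4  4  5  5  6  7
 a  5  5  5  5  5  5  6  6  7
 m  6  6  6  6  6  6  6  6  7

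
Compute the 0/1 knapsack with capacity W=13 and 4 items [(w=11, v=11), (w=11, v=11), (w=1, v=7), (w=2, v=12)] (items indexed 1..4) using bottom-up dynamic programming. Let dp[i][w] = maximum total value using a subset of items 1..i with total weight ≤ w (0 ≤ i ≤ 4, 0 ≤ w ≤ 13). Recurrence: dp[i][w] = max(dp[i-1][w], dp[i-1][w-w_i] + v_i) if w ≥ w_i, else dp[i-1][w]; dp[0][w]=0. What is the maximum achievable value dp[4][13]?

i\w   0   1   2   3   4   5   6   7   8   9  10  11  12  13
  0   0   0   0   0   0   0   0   0   0   0   0   0   0   0
  1   0   0   0   0   0   0   0   0   0   0   0  11  11  11
  2   0   0   0   0   0   0   0   0   0   0   0  11  11  11
  3   0   7   7   7   7   7   7   7   7   7   7  11  18  18
  4   0   7  12  19  19  19  19  19  19  19  19  19  19  23

23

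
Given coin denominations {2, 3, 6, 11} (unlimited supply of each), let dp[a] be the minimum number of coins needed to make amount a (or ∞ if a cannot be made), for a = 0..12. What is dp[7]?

3

 a  0  1  2  3  4  5  6  7  8  9 10 11 12
dp  0  -  1  1  2  2  1  3  2  2  3  1  2
(- denotes ∞ / unreachable)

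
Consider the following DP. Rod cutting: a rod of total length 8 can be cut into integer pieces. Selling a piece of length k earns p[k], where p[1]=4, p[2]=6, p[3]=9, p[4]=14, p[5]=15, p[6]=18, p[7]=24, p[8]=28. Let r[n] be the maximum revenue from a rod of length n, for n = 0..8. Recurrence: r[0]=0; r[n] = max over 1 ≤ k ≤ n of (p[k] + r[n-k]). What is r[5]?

20

   n    0    1    2    3    4    5    6    7    8
r[n]    0    4    8   12   16   20   24   28   32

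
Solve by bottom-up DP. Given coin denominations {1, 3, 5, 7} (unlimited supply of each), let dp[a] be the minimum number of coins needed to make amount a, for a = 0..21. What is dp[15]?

3

 a  0  1  2  3  4  5  6  7  8  9 10 11 12 13 14 15 16 17 18 19 20 21
dp  0  1  2  1  2  1  2  1  2  3  2  3  2  3  2  3  4  3  4  3  4  3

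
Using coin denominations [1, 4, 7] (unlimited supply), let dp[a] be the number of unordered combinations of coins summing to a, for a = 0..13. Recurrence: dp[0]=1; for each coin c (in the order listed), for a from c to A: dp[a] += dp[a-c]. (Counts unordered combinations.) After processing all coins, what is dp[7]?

3

after  coin     0     1     2     3     4     5     6     7     8     9    10    11    12    13
          1     1     1     1     1     1     1     1     1     1     1     1     1     1     1
          4     1     1     1     1     2     2     2     2     3     3     3     3     4     4
          7     1     1     1     1     2     2     2     3     4     4     4     5     6     6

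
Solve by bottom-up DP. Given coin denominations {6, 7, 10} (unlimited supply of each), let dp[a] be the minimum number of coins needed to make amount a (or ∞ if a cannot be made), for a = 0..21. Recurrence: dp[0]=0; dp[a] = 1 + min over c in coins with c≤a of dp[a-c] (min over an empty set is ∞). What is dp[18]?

 a  0  1  2  3  4  5  6  7  8  9 10 11 12 13 14 15 16 17 18 19 20 21
dp  0  -  -  -  -  -  1  1  -  -  1  -  2  2  2  -  2  2  3  3  2  3
(- denotes ∞ / unreachable)

3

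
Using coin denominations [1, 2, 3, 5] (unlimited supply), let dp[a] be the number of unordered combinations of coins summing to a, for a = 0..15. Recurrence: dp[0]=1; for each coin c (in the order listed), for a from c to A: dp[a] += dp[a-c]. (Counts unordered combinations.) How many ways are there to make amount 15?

after  coin     0     1     2     3     4     5     6     7     8     9    10    11    12    13    14    15
          1     1     1     1     1     1     1     1     1     1     1     1     1     1     1     1     1
          2     1     1     2     2     3     3     4     4     5     5     6     6     7     7     8     8
          3     1     1     2     3     4     5     7     8    10    12    14    16    19    21    24    27
          5     1     1     2     3     4     6     8    10    13    16    20    24    29    34    40    47

47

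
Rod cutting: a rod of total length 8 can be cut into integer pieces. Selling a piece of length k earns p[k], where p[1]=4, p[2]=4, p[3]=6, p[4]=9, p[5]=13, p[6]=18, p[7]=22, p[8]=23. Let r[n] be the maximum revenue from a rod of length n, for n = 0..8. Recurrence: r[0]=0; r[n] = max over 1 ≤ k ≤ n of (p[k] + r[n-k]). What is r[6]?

24

   n    0    1    2    3    4    5    6    7    8
r[n]    0    4    8   12   16   20   24   28   32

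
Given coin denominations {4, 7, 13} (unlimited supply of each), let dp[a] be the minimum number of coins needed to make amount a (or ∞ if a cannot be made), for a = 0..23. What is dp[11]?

2

 a  0  1  2  3  4  5  6  7  8  9 10 11 12 13 14 15 16 17 18 19 20 21 22 23
dp  0  -  -  -  1  -  -  1  2  -  -  2  3  1  2  3  4  2  3  4  2  3  4  5
(- denotes ∞ / unreachable)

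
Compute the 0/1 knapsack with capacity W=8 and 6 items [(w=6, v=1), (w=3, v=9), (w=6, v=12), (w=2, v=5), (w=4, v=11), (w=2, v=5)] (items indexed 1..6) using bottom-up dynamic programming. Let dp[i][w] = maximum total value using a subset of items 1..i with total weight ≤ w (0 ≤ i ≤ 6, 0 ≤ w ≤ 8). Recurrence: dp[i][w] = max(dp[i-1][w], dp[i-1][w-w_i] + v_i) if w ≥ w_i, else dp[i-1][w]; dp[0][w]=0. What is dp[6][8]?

21

i\w   0   1   2   3   4   5   6   7   8
  0   0   0   0   0   0   0   0   0   0
  1   0   0   0   0   0   0   1   1   1
  2   0   0   0   9   9   9   9   9   9
  3   0   0   0   9   9   9  12  12  12
  4   0   0   5   9   9  14  14  14  17
  5   0   0   5   9  11  14  16  20  20
  6   0   0   5   9  11  14  16  20  21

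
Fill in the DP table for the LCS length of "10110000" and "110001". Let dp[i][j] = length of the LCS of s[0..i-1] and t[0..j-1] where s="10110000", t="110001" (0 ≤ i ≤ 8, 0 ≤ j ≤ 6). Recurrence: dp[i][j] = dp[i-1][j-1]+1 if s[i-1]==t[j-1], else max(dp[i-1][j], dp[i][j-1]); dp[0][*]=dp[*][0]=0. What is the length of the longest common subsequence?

5

   ''  1  1  0  0  0  1
''  0  0  0  0  0  0  0
 1  0  1  1  1  1  1  1
 0  0  1  1  2  2  2  2
 1  0  1  2  2  2  2  3
 1  0  1  2  2  2  2  3
 0  0  1  2  3  3  3  3
 0  0  1  2  3  4  4  4
 0  0  1  2  3  4  5  5
 0  0  1  2  3  4  5  5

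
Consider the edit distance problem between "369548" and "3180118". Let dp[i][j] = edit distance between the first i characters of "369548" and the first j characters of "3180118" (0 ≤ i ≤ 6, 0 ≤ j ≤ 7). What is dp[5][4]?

4

   ''  3  1  8  0  1  1  8
''  0  1  2  3  4  5  6  7
 3  1  0  1  2  3  4  5  6
 6  2  1  1  2  3  4  5  6
 9  3  2  2  2  3  4  5  6
 5  4  3  3  3  3  4  5  6
 4  5  4  4  4  4  4  5  6
 8  6  5  5  4  5  5  5  5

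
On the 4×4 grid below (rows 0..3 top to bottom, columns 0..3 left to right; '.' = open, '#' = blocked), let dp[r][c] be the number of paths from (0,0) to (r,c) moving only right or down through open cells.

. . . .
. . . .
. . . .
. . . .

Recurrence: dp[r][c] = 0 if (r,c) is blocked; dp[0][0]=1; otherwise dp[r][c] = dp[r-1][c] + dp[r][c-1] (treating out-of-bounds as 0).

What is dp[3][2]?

r\c   0   1   2   3
  0   1   1   1   1
  1   1   2   3   4
  2   1   3   6  10
  3   1   4  10  20

10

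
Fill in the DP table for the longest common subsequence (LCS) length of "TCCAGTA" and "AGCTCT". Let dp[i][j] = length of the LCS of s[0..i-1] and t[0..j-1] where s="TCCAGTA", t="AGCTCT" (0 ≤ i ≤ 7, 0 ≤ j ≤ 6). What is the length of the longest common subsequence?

   ''  A  G  C  T  C  T
''  0  0  0  0  0  0  0
 T  0  0  0  0  1  1  1
 C  0  0  0  1  1  2  2
 C  0  0  0  1  1  2  2
 A  0  1  1  1  1  2  2
 G  0  1  2  2  2  2  2
 T  0  1  2  2  3  3  3
 A  0  1  2  2  3  3  3

3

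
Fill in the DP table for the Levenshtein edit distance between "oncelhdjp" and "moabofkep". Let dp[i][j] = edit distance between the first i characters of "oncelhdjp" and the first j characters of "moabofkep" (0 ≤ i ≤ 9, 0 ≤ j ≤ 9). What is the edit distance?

   ''  m  o  a  b  o  f  k  e  p
''  0  1  2  3  4  5  6  7  8  9
 o  1  1  1  2  3  4  5  6  7  8
 n  2  2  2  2  3  4  5  6  7  8
 c  3  3  3  3  3  4  5  6  7  8
 e  4  4  4  4  4  4  5  6  6  7
 l  5  5  5  5  5  5  5  6  7  7
 h  6  6  6  6  6  6  6  6  7  8
 d  7  7  7  7  7  7  7  7  7  8
 j  8  8  8  8  8  8  8  8  8  8
 p  9  9  9  9  9  9  9  9  9  8

8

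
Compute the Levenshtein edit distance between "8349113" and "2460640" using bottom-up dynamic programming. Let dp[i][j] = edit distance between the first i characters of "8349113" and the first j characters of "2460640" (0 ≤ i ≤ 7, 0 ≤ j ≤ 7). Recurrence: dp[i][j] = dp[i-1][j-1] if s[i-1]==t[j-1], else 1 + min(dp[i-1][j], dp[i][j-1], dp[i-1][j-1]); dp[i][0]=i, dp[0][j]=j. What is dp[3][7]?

6

   ''  2  4  6  0  6  4  0
''  0  1  2  3  4  5  6  7
 8  1  1  2  3  4  5  6  7
 3  2  2  2  3  4  5  6  7
 4  3  3  2  3  4  5  5  6
 9  4  4  3  3  4  5  6  6
 1  5  5  4  4  4  5  6  7
 1  6  6  5  5  5  5  6  7
 3  7  7  6  6  6  6  6  7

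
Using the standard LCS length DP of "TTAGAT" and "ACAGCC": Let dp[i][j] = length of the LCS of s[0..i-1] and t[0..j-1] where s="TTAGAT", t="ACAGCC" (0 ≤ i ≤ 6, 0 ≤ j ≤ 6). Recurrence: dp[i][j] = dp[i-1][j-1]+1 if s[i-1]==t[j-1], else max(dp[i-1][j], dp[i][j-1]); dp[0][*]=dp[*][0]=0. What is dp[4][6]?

   ''  A  C  A  G  C  C
''  0  0  0  0  0  0  0
 T  0  0  0  0  0  0  0
 T  0  0  0  0  0  0  0
 A  0  1  1  1  1  1  1
 G  0  1  1  1  2  2  2
 A  0  1  1  2  2  2  2
 T  0  1  1  2  2  2  2

2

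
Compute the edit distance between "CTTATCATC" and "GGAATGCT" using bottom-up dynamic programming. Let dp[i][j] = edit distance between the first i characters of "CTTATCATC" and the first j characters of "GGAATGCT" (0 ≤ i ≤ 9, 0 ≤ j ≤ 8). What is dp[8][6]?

   ''  G  G  A  A  T  G  C  T
''  0  1  2  3  4  5  6  7  8
 C  1  1  2  3  4  5  6  6  7
 T  2  2  2  3  4  4  5  6  6
 T  3  3  3  3  4  4  5  6  6
 A  4  4  4  3  3  4  5  6  7
 T  5  5  5  4  4  3  4  5  6
 C  6  6  6  5  5  4  4  4  5
 A  7  7  7  6  5  5  5  5  5
 T  8  8  8  7  6  5  6  6  5
 C  9  9  9  8  7  6  6  6  6

6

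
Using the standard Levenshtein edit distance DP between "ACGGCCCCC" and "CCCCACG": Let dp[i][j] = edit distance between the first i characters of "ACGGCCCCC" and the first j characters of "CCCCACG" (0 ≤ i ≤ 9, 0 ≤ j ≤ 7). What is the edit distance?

   ''  C  C  C  C  A  C  G
''  0  1  2  3  4  5  6  7
 A  1  1  2  3  4  4  5  6
 C  2  1  1  2  3  4  4  5
 G  3  2  2  2  3  4  5  4
 G  4  3  3  3  3  4  5  5
 C  5  4  3  3  3  4  4  5
 C  6  5  4  3  3  4  4  5
 C  7  6  5  4  3  4  4  5
 C  8  7  6  5  4  4  4  5
 C  9  8  7  6  5  5  4  5

5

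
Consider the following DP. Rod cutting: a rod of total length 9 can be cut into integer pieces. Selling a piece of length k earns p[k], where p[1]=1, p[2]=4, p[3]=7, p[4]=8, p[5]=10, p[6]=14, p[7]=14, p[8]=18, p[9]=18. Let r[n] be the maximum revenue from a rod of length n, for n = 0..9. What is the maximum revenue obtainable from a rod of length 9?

   n    0    1    2    3    4    5    6    7    8    9
r[n]    0    1    4    7    8   11   14   15   18   21

21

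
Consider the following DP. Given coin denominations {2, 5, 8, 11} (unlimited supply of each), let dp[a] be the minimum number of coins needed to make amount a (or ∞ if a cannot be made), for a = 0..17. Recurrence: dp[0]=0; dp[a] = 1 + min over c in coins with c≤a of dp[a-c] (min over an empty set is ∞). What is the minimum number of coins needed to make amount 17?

4

 a  0  1  2  3  4  5  6  7  8  9 10 11 12 13 14 15 16 17
dp  0  -  1  -  2  1  3  2  1  3  2  1  3  2  4  3  2  4
(- denotes ∞ / unreachable)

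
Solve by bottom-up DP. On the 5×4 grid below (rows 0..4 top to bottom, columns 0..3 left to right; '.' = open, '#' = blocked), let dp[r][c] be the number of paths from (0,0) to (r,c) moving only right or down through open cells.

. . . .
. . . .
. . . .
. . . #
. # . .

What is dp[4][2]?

10

r\c   0   1   2   3
  0   1   1   1   1
  1   1   2   3   4
  2   1   3   6  10
  3   1   4  10   0
  4   1   0  10  10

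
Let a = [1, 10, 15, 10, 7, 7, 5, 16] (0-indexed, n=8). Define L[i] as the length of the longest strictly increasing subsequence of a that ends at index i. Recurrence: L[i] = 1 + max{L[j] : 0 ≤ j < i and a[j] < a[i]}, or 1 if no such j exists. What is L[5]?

   i    0    1    2    3    4    5    6    7
a[i]    1   10   15   10    7    7    5   16
L[i]    1    2    3    2    2    2    2    4

2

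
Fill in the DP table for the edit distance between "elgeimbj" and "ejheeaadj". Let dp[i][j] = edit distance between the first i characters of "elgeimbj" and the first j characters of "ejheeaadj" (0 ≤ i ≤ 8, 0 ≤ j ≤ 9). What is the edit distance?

6

   ''  e  j  h  e  e  a  a  d  j
''  0  1  2  3  4  5  6  7  8  9
 e  1  0  1  2  3  4  5  6  7  8
 l  2  1  1  2  3  4  5  6  7  8
 g  3  2  2  2  3  4  5  6  7  8
 e  4  3  3  3  2  3  4  5  6  7
 i  5  4  4  4  3  3  4  5  6  7
 m  6  5  5  5  4  4  4  5  6  7
 b  7  6  6  6  5  5  5  5  6  7
 j  8  7  6  7  6  6  6  6  6  6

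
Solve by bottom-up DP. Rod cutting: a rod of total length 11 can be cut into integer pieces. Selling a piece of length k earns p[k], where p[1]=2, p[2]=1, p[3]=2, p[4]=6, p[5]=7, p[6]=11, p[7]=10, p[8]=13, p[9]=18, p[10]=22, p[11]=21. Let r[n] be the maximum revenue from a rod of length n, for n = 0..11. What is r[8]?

16

   n    0    1    2    3    4    5    6    7    8    9   10   11
r[n]    0    2    4    6    8   10   12   14   16   18   22   24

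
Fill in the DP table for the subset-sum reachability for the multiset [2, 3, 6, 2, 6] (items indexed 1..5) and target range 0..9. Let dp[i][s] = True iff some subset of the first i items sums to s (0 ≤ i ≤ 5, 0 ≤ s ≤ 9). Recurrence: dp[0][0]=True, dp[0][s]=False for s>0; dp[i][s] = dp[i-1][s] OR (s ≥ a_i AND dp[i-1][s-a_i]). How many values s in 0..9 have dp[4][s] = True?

i\s   0   1   2   3   4   5   6   7   8   9
  0   T   F   F   F   F   F   F   F   F   F
  1   T   F   T   F   F   F   F   F   F   F
  2   T   F   T   T   F   T   F   F   F   F
  3   T   F   T   T   F   T   T   F   T   T
  4   T   F   T   T   T   T   T   T   T   T
  5   T   F   T   T   T   T   T   T   T   T

9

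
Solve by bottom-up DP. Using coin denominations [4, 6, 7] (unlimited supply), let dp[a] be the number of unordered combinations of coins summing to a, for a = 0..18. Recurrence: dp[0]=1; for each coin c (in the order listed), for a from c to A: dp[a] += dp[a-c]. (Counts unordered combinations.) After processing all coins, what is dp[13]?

1

after  coin     0     1     2     3     4     5     6     7     8     9    10    11    12    13    14    15    16    17    18
          4     1     0     0     0     1     0     0     0     1     0     0     0     1     0     0     0     1     0     0
          6     1     0     0     0     1     0     1     0     1     0     1     0     2     0     1     0     2     0     2
          7     1     0     0     0     1     0     1     1     1     0     1     1     2     1     2     1     2     1     3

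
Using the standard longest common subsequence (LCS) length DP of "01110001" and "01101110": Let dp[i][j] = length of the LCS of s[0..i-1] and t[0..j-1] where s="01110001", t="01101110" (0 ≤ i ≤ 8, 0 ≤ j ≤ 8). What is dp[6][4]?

4

   ''  0  1  1  0  1  1  1  0
''  0  0  0  0  0  0  0  0  0
 0  0  1  1  1  1  1  1  1  1
 1  0  1  2  2  2  2  2  2  2
 1  0  1  2  3  3  3  3  3  3
 1  0  1  2  3  3  4  4  4  4
 0  0  1  2  3  4  4  4  4  5
 0  0  1  2  3  4  4  4  4  5
 0  0  1  2  3  4  4  4  4  5
 1  0  1  2  3  4  5  5  5  5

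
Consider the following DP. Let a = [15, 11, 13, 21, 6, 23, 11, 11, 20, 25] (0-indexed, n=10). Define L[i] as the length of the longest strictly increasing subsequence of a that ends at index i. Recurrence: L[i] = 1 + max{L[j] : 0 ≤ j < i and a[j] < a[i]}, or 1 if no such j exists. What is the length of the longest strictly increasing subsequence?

5

   i    0    1    2    3    4    5    6    7    8    9
a[i]   15   11   13   21    6   23   11   11   20   25
L[i]    1    1    2    3    1    4    2    2    3    5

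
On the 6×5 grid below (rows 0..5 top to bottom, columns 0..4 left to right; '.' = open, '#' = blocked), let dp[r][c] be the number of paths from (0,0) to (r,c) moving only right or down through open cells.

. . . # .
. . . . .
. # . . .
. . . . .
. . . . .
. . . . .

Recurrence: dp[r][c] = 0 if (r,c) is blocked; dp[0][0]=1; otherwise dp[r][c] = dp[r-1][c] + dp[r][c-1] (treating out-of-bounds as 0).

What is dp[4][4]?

35

r\c   0   1   2   3   4
  0   1   1   1   0   0
  1   1   2   3   3   3
  2   1   0   3   6   9
  3   1   1   4  10  19
  4   1   2   6  16  35
  5   1   3   9  25  60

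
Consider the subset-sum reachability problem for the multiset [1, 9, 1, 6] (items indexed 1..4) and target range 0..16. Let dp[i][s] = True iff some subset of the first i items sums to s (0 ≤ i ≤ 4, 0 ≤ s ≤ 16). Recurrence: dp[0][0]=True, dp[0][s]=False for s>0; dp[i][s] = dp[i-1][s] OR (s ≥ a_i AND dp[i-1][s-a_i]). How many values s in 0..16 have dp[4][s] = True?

i\s   0   1   2   3   4   5   6   7   8   9  10  11  12  13  14  15  16
  0   T   F   F   F   F   F   F   F   F   F   F   F   F   F   F   F   F
  1   T   T   F   F   F   F   F   F   F   F   F   F   F   F   F   F   F
  2   T   T   F   F   F   F   F   F   F   T   T   F   F   F   F   F   F
  3   T   T   T   F   F   F   F   F   F   T   T   T   F   F   F   F   F
  4   T   T   T   F   F   F   T   T   T   T   T   T   F   F   F   T   T

11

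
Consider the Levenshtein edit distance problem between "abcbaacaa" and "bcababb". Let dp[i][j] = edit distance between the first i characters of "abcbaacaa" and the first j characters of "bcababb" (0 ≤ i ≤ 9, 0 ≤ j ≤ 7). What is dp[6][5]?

3

   ''  b  c  a  b  a  b  b
''  0  1  2  3  4  5  6  7
 a  1  1  2  2  3  4  5  6
 b  2  1  2  3  2  3  4  5
 c  3  2  1  2  3  3  4  5
 b  4  3  2  2  2  3  3  4
 a  5  4  3  2  3  2  3  4
 a  6  5  4  3  3  3  3  4
 c  7  6  5  4  4  4  4  4
 a  8  7  6  5  5  4  5  5
 a  9  8  7  6  6  5  5  6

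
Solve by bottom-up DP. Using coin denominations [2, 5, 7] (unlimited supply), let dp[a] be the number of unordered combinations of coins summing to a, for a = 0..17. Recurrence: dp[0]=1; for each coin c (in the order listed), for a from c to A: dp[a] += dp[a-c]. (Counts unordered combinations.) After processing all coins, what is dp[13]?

after  coin     0     1     2     3     4     5     6     7     8     9    10    11    12    13    14    15    16    17
          2     1     0     1     0     1     0     1     0     1     0     1     0     1     0     1     0     1     0
          5     1     0     1     0     1     1     1     1     1     1     2     1     2     1     2     2     2     2
          7     1     0     1     0     1     1     1     2     1     2     2     2     3     2     4     3     4     4

2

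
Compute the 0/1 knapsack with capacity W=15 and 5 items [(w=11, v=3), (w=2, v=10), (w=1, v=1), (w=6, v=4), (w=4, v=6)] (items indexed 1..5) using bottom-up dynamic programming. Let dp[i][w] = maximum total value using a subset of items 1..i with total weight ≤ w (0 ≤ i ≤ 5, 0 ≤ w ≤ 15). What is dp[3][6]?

11

i\w   0   1   2   3   4   5   6   7   8   9  10  11  12  13  14  15
  0   0   0   0   0   0   0   0   0   0   0   0   0   0   0   0   0
  1   0   0   0   0   0   0   0   0   0   0   0   3   3   3   3   3
  2   0   0  10  10  10  10  10  10  10  10  10  10  10  13  13  13
  3   0   1  10  11  11  11  11  11  11  11  11  11  11  13  14  14
  4   0   1  10  11  11  11  11  11  14  15  15  15  15  15  15  15
  5   0   1  10  11  11  11  16  17  17  17  17  17  20  21  21  21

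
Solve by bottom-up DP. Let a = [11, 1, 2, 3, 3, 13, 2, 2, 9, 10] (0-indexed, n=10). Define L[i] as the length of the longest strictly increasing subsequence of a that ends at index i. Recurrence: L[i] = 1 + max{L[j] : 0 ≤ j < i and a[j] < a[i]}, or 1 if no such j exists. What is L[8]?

4

   i    0    1    2    3    4    5    6    7    8    9
a[i]   11    1    2    3    3   13    2    2    9   10
L[i]    1    1    2    3    3    4    2    2    4    5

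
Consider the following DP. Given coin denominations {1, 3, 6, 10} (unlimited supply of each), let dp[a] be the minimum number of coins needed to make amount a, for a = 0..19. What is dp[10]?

 a  0  1  2  3  4  5  6  7  8  9 10 11 12 13 14 15 16 17 18 19
dp  0  1  2  1  2  3  1  2  3  2  1  2  2  2  3  3  2  3  3  3

1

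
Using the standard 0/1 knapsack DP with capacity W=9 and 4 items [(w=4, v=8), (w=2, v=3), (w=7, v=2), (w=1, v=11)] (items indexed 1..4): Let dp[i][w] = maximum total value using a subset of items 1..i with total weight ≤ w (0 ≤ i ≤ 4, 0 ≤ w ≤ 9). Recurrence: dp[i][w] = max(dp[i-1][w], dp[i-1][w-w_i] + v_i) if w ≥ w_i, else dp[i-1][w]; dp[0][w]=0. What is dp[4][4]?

14

i\w   0   1   2   3   4   5   6   7   8   9
  0   0   0   0   0   0   0   0   0   0   0
  1   0   0   0   0   8   8   8   8   8   8
  2   0   0   3   3   8   8  11  11  11  11
  3   0   0   3   3   8   8  11  11  11  11
  4   0  11  11  14  14  19  19  22  22  22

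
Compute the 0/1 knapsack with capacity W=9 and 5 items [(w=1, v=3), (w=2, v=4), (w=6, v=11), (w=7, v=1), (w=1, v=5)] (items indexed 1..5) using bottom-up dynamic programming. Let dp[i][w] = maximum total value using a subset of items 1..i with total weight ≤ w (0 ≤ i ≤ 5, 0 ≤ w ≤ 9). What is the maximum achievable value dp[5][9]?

i\w   0   1   2   3   4   5   6   7   8   9
  0   0   0   0   0   0   0   0   0   0   0
  1   0   3   3   3   3   3   3   3   3   3
  2   0   3   4   7   7   7   7   7   7   7
  3   0   3   4   7   7   7  11  14  15  18
  4   0   3   4   7   7   7  11  14  15  18
  5   0   5   8   9  12  12  12  16  19  20

20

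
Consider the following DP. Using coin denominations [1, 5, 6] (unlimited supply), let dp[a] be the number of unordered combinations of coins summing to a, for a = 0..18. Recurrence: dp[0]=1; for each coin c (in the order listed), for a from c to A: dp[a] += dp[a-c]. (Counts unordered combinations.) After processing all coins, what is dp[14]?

after  coin     0     1     2     3     4     5     6     7     8     9    10    11    12    13    14    15    16    17    18
          1     1     1     1     1     1     1     1     1     1     1     1     1     1     1     1     1     1     1     1
          5     1     1     1     1     1     2     2     2     2     2     3     3     3     3     3     4     4     4     4
          6     1     1     1     1     1     2     3     3     3     3     4     5     6     6     6     7     8     9    10

6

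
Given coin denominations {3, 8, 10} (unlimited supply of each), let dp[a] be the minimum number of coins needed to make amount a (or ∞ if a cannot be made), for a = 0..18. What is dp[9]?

3

 a  0  1  2  3  4  5  6  7  8  9 10 11 12 13 14 15 16 17 18
dp  0  -  -  1  -  -  2  -  1  3  1  2  4  2  3  5  2  4  2
(- denotes ∞ / unreachable)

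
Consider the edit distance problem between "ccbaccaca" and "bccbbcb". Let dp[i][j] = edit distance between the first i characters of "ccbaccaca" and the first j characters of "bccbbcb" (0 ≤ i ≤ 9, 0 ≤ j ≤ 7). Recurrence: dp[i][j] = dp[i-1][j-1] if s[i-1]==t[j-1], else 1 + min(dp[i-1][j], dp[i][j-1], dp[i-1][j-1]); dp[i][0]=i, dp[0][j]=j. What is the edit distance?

6

   ''  b  c  c  b  b  c  b
''  0  1  2  3  4  5  6  7
 c  1  1  1  2  3  4  5  6
 c  2  2  1  1  2  3  4  5
 b  3  2  2  2  1  2  3  4
 a  4  3  3  3  2  2  3  4
 c  5  4  3  3  3  3  2  3
 c  6  5  4  3  4  4  3  3
 a  7  6  5  4  4  5  4  4
 c  8  7  6  5  5  5  5  5
 a  9  8  7  6  6  6  6  6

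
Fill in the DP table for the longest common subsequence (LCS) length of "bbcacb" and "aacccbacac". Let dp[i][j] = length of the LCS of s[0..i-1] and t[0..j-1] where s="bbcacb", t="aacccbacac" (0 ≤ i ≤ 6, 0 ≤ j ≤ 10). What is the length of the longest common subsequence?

4

   ''  a  a  c  c  c  b  a  c  a  c
''  0  0  0  0  0  0  0  0  0  0  0
 b  0  0  0  0  0  0  1  1  1  1  1
 b  0  0  0  0  0  0  1  1  1  1  1
 c  0  0  0  1  1  1  1  1  2  2  2
 a  0  1  1  1  1  1  1  2  2  3  3
 c  0  1  1  2  2  2  2  2  3  3  4
 b  0  1  1  2  2  2  3  3  3  3  4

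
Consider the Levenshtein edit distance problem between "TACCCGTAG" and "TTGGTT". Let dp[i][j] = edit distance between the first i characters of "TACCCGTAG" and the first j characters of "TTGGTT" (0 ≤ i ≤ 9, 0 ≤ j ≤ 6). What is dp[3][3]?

   ''  T  T  G  G  T  T
''  0  1  2  3  4  5  6
 T  1  0  1  2  3  4  5
 A  2  1  1  2  3  4  5
 C  3  2  2  2  3  4  5
 C  4  3  3  3  3  4  5
 C  5  4  4  4  4  4  5
 G  6  5  5  4  4  5  5
 T  7  6  5  5  5  4  5
 A  8  7  6  6  6  5  5
 G  9  8  7  6  6  6  6

2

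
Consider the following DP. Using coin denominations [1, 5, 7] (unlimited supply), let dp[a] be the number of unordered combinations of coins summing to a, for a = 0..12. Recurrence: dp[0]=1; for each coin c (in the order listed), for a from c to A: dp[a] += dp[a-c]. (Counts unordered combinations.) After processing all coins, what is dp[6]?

2

after  coin     0     1     2     3     4     5     6     7     8     9    10    11    12
          1     1     1     1     1     1     1     1     1     1     1     1     1     1
          5     1     1     1     1     1     2     2     2     2     2     3     3     3
          7     1     1     1     1     1     2     2     3     3     3     4     4     5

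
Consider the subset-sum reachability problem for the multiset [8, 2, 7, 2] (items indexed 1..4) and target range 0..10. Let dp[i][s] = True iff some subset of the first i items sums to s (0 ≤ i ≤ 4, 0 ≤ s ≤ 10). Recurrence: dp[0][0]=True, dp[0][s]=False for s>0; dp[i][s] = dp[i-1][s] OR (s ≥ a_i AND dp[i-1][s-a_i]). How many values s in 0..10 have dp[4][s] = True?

i\s   0   1   2   3   4   5   6   7   8   9  10
  0   T   F   F   F   F   F   F   F   F   F   F
  1   T   F   F   F   F   F   F   F   T   F   F
  2   T   F   T   F   F   F   F   F   T   F   T
  3   T   F   T   F   F   F   F   T   T   T   T
  4   T   F   T   F   T   F   F   T   T   T   T

7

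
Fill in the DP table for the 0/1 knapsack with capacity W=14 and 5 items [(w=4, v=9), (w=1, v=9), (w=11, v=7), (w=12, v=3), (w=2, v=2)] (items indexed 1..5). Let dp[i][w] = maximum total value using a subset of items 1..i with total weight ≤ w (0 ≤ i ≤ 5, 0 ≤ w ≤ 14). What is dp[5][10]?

20

i\w   0   1   2   3   4   5   6   7   8   9  10  11  12  13  14
  0   0   0   0   0   0   0   0   0   0   0   0   0   0   0   0
  1   0   0   0   0   9   9   9   9   9   9   9   9   9   9   9
  2   0   9   9   9   9  18  18  18  18  18  18  18  18  18  18
  3   0   9   9   9   9  18  18  18  18  18  18  18  18  18  18
  4   0   9   9   9   9  18  18  18  18  18  18  18  18  18  18
  5   0   9   9  11  11  18  18  20  20  20  20  20  20  20  20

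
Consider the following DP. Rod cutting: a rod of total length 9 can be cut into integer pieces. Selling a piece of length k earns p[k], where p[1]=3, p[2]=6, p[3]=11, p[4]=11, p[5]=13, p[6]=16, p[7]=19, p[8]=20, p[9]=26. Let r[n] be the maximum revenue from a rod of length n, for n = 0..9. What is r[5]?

17

   n    0    1    2    3    4    5    6    7    8    9
r[n]    0    3    6   11   14   17   22   25   28   33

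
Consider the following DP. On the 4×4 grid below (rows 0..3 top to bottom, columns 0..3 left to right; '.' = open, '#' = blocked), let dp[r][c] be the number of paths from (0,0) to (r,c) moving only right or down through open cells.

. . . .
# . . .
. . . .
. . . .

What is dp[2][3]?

r\c   0   1   2   3
  0   1   1   1   1
  1   0   1   2   3
  2   0   1   3   6
  3   0   1   4  10

6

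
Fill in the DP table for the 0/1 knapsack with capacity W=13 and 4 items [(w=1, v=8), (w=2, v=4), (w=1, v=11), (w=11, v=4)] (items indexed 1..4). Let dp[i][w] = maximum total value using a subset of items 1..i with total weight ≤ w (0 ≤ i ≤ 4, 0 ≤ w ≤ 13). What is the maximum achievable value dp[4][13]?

i\w   0   1   2   3   4   5   6   7   8   9  10  11  12  13
  0   0   0   0   0   0   0   0   0   0   0   0   0   0   0
  1   0   8   8   8   8   8   8   8   8   8   8   8   8   8
  2   0   8   8  12  12  12  12  12  12  12  12  12  12  12
  3   0  11  19  19  23  23  23  23  23  23  23  23  23  23
  4   0  11  19  19  23  23  23  23  23  23  23  23  23  23

23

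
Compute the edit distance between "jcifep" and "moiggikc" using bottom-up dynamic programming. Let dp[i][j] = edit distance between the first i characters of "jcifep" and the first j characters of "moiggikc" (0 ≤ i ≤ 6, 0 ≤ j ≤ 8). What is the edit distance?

   ''  m  o  i  g  g  i  k  c
''  0  1  2  3  4  5  6  7  8
 j  1  1  2  3  4  5  6  7  8
 c  2  2  2  3  4  5  6  7  7
 i  3  3  3  2  3  4  5  6  7
 f  4  4  4  3  3  4  5  6  7
 e  5  5  5  4  4  4  5  6  7
 p  6  6  6  5  5  5  5  6  7

7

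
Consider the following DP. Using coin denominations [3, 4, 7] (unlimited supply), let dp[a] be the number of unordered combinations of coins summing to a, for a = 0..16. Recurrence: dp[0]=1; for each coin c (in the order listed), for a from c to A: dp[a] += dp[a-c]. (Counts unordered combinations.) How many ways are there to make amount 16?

after  coin     0     1     2     3     4     5     6     7     8     9    10    11    12    13    14    15    16
          3     1     0     0     1     0     0     1     0     0     1     0     0     1     0     0     1     0
          4     1     0     0     1     1     0     1     1     1     1     1     1     2     1     1     2     2
          7     1     0     0     1     1     0     1     2     1     1     2     2     2     2     3     3     3

3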